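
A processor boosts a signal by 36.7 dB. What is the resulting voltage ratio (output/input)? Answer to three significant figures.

68.4

Voltage ratio = 10^(dB/20).
10^(36.7/20) = 10^(1.835) = 68.4.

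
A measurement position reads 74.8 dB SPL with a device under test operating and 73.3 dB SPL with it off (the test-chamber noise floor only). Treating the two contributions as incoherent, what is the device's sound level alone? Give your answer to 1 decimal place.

69.5 dB SPL

Background correction is a power subtraction:
L_src = 10·log₁₀(10^(74.8/10) − 10^(73.3/10)) = 10·log₁₀(8820000) = 69.5 dB SPL.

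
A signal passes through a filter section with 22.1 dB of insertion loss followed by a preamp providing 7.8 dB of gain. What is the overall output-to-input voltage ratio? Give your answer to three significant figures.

Net gain = (−22.1) + 7.8 = -14.3 dB.
Voltage ratio = 10^(-14.3/20) = 0.193.

0.193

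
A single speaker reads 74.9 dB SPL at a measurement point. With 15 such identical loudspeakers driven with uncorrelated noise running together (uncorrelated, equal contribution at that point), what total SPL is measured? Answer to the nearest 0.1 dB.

86.7 dB SPL

15 equal incoherent sources raise the level by 10·log₁₀(15) = 11.76 dB.
L_total = 74.9 + 11.76 = 86.7 dB SPL.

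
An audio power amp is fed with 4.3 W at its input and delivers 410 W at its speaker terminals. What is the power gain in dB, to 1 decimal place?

Power is a power quantity, so gain = 10·log₁₀(P_out/P_in).
10·log₁₀(410/4.3) = 10·log₁₀(95.35) = 19.8 dB.

19.8 dB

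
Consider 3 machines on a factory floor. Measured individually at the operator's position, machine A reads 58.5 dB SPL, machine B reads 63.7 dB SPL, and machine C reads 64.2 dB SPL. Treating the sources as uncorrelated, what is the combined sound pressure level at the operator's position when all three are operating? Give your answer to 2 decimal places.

67.55 dB SPL

Add the sources as powers (linear), then convert back to dB:
L_total = 10·log₁₀(10^(58.5/10) + 10^(63.7/10) + 10^(64.2/10)) = 10·log₁₀(5682000) = 67.55 dB SPL.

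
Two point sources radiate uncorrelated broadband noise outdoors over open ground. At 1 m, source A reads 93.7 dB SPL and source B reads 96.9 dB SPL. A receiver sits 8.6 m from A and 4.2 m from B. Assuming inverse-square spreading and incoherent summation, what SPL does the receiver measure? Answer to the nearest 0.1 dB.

At the listener: L_A = 93.7 − 20·log₁₀(8.6) = 75.01 dB; L_B = 96.9 − 20·log₁₀(4.2) = 84.44 dB.
Combined: 10·log₁₀(10^(75.01/10)+10^(84.44/10)) = 84.9 dB SPL.

84.9 dB SPL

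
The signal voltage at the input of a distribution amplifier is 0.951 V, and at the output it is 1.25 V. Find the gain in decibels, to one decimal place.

2.4 dB

Voltage is an amplitude quantity, so gain = 20·log₁₀(V_out/V_in).
20·log₁₀(1.25/0.951) = 20·log₁₀(1.314) = 2.4 dB.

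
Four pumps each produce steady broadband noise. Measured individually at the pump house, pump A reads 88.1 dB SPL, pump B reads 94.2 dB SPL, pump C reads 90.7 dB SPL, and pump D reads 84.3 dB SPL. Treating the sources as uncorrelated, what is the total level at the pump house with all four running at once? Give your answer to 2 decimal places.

Uncorrelated sources add in intensity (power), not in dB.
L_total = 10·log₁₀(10^(88.1/10) + 10^(94.2/10) + 10^(90.7/10) + 10^(84.3/10)) = 10·log₁₀(4720000000) = 96.74 dB SPL.

96.74 dB SPL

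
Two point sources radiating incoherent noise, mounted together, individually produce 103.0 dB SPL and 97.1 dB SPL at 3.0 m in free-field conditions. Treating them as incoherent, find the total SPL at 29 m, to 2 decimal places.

84.29 dB SPL

Combined at 3.0 m: 10·log₁₀(10^(103.0/10)+10^(97.1/10)) = 103.993 dB SPL.
Then apply −20·log₁₀(29/3.0) = -19.706 dB → 84.29 dB SPL.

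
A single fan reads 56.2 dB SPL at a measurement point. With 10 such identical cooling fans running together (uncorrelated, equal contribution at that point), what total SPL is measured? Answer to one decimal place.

66.2 dB SPL

10 equal incoherent sources raise the level by 10·log₁₀(10) = 10.00 dB.
L_total = 56.2 + 10.00 = 66.2 dB SPL.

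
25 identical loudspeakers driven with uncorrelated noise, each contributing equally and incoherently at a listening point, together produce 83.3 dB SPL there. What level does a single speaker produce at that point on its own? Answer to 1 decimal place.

25 equal incoherent sources add 10·log₁₀(25) = 13.98 dB over one source.
L_one = 83.3 − 13.98 = 69.3 dB SPL.

69.3 dB SPL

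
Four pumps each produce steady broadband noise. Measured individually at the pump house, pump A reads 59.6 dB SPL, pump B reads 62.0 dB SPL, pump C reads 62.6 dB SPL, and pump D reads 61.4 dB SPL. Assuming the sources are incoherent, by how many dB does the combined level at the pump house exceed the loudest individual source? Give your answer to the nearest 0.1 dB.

Add the sources as powers (linear), then convert back to dB:
L_total = 10·log₁₀(10^(59.6/10) + 10^(62.0/10) + 10^(62.6/10) + 10^(61.4/10)) = 67.56 dB SPL.
Excess over the loudest (62.6 dB): 67.56 − 62.6 = 5.0 dB.

5.0 dB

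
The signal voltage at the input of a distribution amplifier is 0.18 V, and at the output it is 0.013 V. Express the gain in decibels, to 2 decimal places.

-22.83 dB

Voltage ratio → dB uses the 20·log₁₀ form:
20·log₁₀(0.013/0.18) = 20·log₁₀(0.07222) = -22.83 dB.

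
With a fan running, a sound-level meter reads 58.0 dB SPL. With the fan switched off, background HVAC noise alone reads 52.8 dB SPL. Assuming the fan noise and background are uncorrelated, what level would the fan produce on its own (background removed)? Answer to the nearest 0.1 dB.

56.4 dB SPL

Background correction is a power subtraction:
L_src = 10·log₁₀(10^(58.0/10) − 10^(52.8/10)) = 10·log₁₀(440400) = 56.4 dB SPL.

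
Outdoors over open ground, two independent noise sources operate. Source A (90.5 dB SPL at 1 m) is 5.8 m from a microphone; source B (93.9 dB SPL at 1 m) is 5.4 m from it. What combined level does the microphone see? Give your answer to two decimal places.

80.70 dB SPL

At the listener: L_A = 90.5 − 20·log₁₀(5.8) = 75.231 dB; L_B = 93.9 − 20·log₁₀(5.4) = 79.252 dB.
Combined: 10·log₁₀(10^(75.231/10)+10^(79.252/10)) = 80.70 dB SPL.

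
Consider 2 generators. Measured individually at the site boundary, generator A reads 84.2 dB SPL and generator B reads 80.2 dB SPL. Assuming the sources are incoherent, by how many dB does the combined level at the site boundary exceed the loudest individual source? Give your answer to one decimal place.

1.5 dB

Uncorrelated sources add in intensity (power), not in dB.
L_total = 10·log₁₀(10^(84.2/10) + 10^(80.2/10)) = 85.66 dB SPL.
Excess over the loudest (84.2 dB): 85.66 − 84.2 = 1.5 dB.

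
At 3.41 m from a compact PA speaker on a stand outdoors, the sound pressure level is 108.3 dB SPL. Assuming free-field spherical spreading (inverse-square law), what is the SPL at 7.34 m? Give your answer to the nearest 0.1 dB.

For a point source in a free field, ΔL = −20·log₁₀(d₂/d₁).
ΔL = −20·log₁₀(7.34/3.41) = -6.66 dB, so L₂ = 108.3 + (-6.66) = 101.6 dB SPL.

101.6 dB SPL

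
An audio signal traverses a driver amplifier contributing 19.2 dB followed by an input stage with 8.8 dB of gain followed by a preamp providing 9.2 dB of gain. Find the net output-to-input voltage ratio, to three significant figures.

Net gain = 19.2 + 8.8 + 9.2 = 37.2 dB.
Voltage ratio = 10^(37.2/20) = 72.4.

72.4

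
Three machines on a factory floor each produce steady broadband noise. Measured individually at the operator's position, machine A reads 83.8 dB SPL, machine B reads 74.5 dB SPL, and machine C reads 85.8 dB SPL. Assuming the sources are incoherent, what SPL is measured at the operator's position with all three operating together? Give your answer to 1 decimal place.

Incoherent sources sum as intensities:
L_total = 10·log₁₀(10^(83.8/10) + 10^(74.5/10) + 10^(85.8/10)) = 10·log₁₀(648300000) = 88.1 dB SPL.

88.1 dB SPL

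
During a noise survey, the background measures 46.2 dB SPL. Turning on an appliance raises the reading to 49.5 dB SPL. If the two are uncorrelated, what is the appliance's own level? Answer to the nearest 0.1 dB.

46.8 dB SPL

Remove the background by subtracting linear intensities:
L_src = 10·log₁₀(10^(49.5/10) − 10^(46.2/10)) = 10·log₁₀(47440) = 46.8 dB SPL.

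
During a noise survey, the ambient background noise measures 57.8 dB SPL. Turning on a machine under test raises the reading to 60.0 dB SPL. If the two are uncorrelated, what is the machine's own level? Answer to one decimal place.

56.0 dB SPL

Subtract intensities: L_src = 10·log₁₀(10^(L_total/10) − 10^(L_bg/10)).
L_src = 10·log₁₀(10^(60.0/10) − 10^(57.8/10)) = 10·log₁₀(397400) = 56.0 dB SPL.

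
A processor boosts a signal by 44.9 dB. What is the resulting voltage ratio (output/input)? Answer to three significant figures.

176

Voltage ratio = 10^(dB/20).
10^(44.9/20) = 10^(2.245) = 176.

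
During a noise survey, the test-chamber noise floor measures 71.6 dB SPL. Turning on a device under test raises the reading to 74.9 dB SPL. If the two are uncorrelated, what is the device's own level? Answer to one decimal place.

Remove the background by subtracting linear intensities:
L_src = 10·log₁₀(10^(74.9/10) − 10^(71.6/10)) = 10·log₁₀(16450000) = 72.2 dB SPL.

72.2 dB SPL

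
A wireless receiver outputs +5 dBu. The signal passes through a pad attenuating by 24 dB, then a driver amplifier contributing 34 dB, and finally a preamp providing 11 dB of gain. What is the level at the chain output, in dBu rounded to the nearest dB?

Gain stages sum in dB:
+5 − 24 + 34 + 11 = +26 dBu.

+26 dBu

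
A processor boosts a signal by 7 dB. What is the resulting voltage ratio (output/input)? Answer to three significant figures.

Voltage ratio = 10^(dB/20).
10^(7/20) = 10^(0.3500) = 2.24.

2.24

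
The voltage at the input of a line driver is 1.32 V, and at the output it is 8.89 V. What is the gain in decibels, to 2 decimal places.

16.57 dB

For a voltage ratio, dB = 20·log₁₀(V₂/V₁).
20·log₁₀(8.89/1.32) = 20·log₁₀(6.735) = 16.57 dB.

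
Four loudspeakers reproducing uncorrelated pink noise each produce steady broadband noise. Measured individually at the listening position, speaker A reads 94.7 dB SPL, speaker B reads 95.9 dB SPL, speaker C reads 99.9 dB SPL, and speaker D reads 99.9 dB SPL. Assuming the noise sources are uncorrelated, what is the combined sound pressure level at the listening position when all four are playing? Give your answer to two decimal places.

Uncorrelated sources add in intensity (power), not in dB.
L_total = 10·log₁₀(10^(94.7/10) + 10^(95.9/10) + 10^(99.9/10) + 10^(99.9/10)) = 10·log₁₀(26386000000) = 104.21 dB SPL.

104.21 dB SPL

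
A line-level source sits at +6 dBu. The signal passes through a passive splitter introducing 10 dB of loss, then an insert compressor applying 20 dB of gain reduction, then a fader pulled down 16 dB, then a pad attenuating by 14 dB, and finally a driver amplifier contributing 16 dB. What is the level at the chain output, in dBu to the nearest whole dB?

Gain stages sum in dB:
+6 − 10 − 20 − 16 − 14 + 16 = -38 dBu.

-38 dBu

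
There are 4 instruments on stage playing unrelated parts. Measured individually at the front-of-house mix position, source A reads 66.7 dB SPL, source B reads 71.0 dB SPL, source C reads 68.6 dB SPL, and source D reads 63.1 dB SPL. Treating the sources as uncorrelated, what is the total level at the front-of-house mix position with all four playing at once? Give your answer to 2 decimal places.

Add the sources as powers (linear), then convert back to dB:
L_total = 10·log₁₀(10^(66.7/10) + 10^(71.0/10) + 10^(68.6/10) + 10^(63.1/10)) = 10·log₁₀(26550000) = 74.24 dB SPL.

74.24 dB SPL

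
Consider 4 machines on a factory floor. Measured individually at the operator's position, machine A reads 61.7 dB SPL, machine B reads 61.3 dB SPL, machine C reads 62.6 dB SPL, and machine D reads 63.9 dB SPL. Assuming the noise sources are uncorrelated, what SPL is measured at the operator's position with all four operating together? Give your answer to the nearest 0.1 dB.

Incoherent sources sum as intensities:
L_total = 10·log₁₀(10^(61.7/10) + 10^(61.3/10) + 10^(62.6/10) + 10^(63.9/10)) = 10·log₁₀(7102000) = 68.5 dB SPL.

68.5 dB SPL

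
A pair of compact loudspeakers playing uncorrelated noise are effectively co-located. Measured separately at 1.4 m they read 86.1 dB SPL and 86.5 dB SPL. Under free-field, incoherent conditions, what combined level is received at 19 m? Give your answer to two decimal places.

Combined at 1.4 m: 10·log₁₀(10^(86.1/10)+10^(86.5/10)) = 89.315 dB SPL.
Then apply −20·log₁₀(19/1.4) = -22.653 dB → 66.66 dB SPL.

66.66 dB SPL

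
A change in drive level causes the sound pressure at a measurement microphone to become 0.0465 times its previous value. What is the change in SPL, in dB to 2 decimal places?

SPL change from a pressure ratio uses the 20·log₁₀ form:
20·log₁₀(0.0465) = -26.65 dB.

-26.65 dB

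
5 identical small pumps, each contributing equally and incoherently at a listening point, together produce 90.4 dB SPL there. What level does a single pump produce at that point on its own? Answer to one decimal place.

83.4 dB SPL

5 equal incoherent sources add 10·log₁₀(5) = 6.99 dB over one source.
L_one = 90.4 − 6.99 = 83.4 dB SPL.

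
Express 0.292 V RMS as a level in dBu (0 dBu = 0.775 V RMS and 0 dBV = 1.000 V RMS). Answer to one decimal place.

dBu = 20·log₁₀(V / 0.775 V).
20·log₁₀(0.292/0.775) = -8.5 dBu.

-8.5 dBu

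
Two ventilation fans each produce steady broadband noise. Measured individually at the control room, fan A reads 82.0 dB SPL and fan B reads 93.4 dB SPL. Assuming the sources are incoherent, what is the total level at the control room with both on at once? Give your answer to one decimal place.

93.7 dB SPL

Uncorrelated sources add in intensity (power), not in dB.
L_total = 10·log₁₀(10^(82.0/10) + 10^(93.4/10)) = 10·log₁₀(2346000000) = 93.7 dB SPL.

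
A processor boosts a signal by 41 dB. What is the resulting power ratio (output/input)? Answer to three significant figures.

Power ratio = 10^(dB/10).
10^(41/10) = 10^(4.100) = 12600.

12600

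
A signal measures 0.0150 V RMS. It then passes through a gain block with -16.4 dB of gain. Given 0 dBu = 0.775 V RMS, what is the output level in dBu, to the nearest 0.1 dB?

-50.7 dBu

Input level: 20·log₁₀(0.0150/0.775) = -34.26 dBu.
Output: -34.26 − 16.4 = -50.7 dBu.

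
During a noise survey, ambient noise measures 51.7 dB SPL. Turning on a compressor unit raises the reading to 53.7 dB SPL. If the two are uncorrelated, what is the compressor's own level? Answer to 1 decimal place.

Subtract intensities: L_src = 10·log₁₀(10^(L_total/10) − 10^(L_bg/10)).
L_src = 10·log₁₀(10^(53.7/10) − 10^(51.7/10)) = 10·log₁₀(86510) = 49.4 dB SPL.

49.4 dB SPL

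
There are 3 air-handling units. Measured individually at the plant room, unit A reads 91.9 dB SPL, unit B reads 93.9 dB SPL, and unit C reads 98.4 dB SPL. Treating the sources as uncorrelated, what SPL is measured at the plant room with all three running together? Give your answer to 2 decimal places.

100.38 dB SPL

Uncorrelated sources add in intensity (power), not in dB.
L_total = 10·log₁₀(10^(91.9/10) + 10^(93.9/10) + 10^(98.4/10)) = 10·log₁₀(10922000000) = 100.38 dB SPL.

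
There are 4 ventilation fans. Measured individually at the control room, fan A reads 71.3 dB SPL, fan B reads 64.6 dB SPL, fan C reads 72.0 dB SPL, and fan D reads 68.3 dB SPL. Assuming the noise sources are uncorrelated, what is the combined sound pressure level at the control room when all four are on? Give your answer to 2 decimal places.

75.91 dB SPL

Add the sources as powers (linear), then convert back to dB:
L_total = 10·log₁₀(10^(71.3/10) + 10^(64.6/10) + 10^(72.0/10) + 10^(68.3/10)) = 10·log₁₀(38980000) = 75.91 dB SPL.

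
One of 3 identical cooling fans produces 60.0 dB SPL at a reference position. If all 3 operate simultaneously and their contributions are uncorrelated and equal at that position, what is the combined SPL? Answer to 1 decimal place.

64.8 dB SPL

3 equal incoherent sources raise the level by 10·log₁₀(3) = 4.77 dB.
L_total = 60.0 + 4.77 = 64.8 dB SPL.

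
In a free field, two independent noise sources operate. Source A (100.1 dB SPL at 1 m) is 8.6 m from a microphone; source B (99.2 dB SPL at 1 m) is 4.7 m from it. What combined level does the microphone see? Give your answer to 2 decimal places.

87.12 dB SPL

At the listener: L_A = 100.1 − 20·log₁₀(8.6) = 81.410 dB; L_B = 99.2 − 20·log₁₀(4.7) = 85.758 dB.
Combined: 10·log₁₀(10^(81.410/10)+10^(85.758/10)) = 87.12 dB SPL.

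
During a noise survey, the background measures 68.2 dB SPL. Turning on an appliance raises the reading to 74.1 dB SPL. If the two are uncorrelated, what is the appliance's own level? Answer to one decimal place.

Background correction is a power subtraction:
L_src = 10·log₁₀(10^(74.1/10) − 10^(68.2/10)) = 10·log₁₀(19100000) = 72.8 dB SPL.

72.8 dB SPL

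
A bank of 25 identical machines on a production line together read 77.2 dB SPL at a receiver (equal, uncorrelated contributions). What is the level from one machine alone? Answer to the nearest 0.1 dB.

25 equal incoherent sources add 10·log₁₀(25) = 13.98 dB over one source.
L_one = 77.2 − 13.98 = 63.2 dB SPL.

63.2 dB SPL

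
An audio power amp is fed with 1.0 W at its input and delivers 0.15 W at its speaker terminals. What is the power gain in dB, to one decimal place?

-8.2 dB

For a power ratio, dB = 10·log₁₀(P₂/P₁).
10·log₁₀(0.15/1.0) = 10·log₁₀(0.1500) = -8.2 dB.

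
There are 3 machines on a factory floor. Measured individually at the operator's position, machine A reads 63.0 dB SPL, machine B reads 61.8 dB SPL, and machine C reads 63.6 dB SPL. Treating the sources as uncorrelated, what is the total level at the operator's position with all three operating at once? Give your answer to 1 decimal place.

67.6 dB SPL

Incoherent sources sum as intensities:
L_total = 10·log₁₀(10^(63.0/10) + 10^(61.8/10) + 10^(63.6/10)) = 10·log₁₀(5800000) = 67.6 dB SPL.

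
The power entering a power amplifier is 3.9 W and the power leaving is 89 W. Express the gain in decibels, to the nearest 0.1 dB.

Power ratio → dB uses the 10·log₁₀ form:
10·log₁₀(89/3.9) = 10·log₁₀(22.82) = 13.6 dB.

13.6 dB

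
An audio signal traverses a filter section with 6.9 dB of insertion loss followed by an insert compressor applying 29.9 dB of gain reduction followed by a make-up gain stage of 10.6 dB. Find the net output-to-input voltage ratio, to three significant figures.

0.0490

Net gain = (−6.9) + (−29.9) + 10.6 = -26.2 dB.
Voltage ratio = 10^(-26.2/20) = 0.0490.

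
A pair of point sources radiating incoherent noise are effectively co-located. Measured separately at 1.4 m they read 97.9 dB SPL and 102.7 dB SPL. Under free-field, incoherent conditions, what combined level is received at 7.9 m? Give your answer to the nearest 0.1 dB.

Combined at 1.4 m: 10·log₁₀(10^(97.9/10)+10^(102.7/10)) = 103.94 dB SPL.
Then apply −20·log₁₀(7.9/1.4) = -15.03 dB → 88.9 dB SPL.

88.9 dB SPL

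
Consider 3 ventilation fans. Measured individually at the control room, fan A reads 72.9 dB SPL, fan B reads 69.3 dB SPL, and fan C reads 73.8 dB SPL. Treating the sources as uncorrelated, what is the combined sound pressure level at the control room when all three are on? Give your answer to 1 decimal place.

Uncorrelated sources add in intensity (power), not in dB.
L_total = 10·log₁₀(10^(72.9/10) + 10^(69.3/10) + 10^(73.8/10)) = 10·log₁₀(52000000) = 77.2 dB SPL.

77.2 dB SPL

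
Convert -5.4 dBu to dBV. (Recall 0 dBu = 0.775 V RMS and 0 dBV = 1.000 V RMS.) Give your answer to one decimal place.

-7.6 dBV

The offset between the scales is 20·log₁₀(0.775/1.000) = −2.214 dB.
So dBV = -5.4 − 2.214 = -7.6 dBV.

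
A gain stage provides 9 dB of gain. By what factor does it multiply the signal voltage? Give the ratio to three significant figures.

Voltage ratio = 10^(dB/20).
10^(9/20) = 10^(0.4500) = 2.82.

2.82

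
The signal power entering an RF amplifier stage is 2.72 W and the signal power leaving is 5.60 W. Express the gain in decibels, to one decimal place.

3.1 dB

Power ratio → dB uses the 10·log₁₀ form:
10·log₁₀(5.60/2.72) = 10·log₁₀(2.059) = 3.1 dB.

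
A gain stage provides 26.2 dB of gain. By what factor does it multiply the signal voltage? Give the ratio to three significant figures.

20.4

Voltage ratio = 10^(dB/20).
10^(26.2/20) = 10^(1.310) = 20.4.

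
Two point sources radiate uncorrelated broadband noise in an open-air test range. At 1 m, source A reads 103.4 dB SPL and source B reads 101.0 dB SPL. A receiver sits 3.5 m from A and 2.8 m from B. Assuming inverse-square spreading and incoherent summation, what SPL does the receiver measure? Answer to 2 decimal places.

At the listener: L_A = 103.4 − 20·log₁₀(3.5) = 92.519 dB; L_B = 101.0 − 20·log₁₀(2.8) = 92.057 dB.
Combined: 10·log₁₀(10^(92.519/10)+10^(92.057/10)) = 95.30 dB SPL.

95.30 dB SPL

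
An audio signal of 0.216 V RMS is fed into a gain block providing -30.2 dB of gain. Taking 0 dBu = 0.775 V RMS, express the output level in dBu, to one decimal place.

-41.3 dBu

Input level: 20·log₁₀(0.216/0.775) = -11.10 dBu.
Output: -11.10 − 30.2 = -41.3 dBu.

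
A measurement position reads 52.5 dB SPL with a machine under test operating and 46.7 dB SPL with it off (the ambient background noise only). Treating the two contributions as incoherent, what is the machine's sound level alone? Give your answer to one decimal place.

Background correction is a power subtraction:
L_src = 10·log₁₀(10^(52.5/10) − 10^(46.7/10)) = 10·log₁₀(131100) = 51.2 dB SPL.

51.2 dB SPL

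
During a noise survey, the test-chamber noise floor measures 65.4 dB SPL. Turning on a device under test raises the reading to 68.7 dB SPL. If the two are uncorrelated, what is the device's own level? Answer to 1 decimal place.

Subtract intensities: L_src = 10·log₁₀(10^(L_total/10) − 10^(L_bg/10)).
L_src = 10·log₁₀(10^(68.7/10) − 10^(65.4/10)) = 10·log₁₀(3946000) = 66.0 dB SPL.

66.0 dB SPL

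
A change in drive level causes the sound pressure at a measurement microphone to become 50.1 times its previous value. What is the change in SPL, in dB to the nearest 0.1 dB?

34.0 dB

SPL change from a pressure ratio uses the 20·log₁₀ form:
20·log₁₀(50.1) = 34.0 dB.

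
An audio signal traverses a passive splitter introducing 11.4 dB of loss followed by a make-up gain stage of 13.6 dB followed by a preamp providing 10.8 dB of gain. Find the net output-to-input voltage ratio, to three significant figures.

4.47

Net gain = (−11.4) + 13.6 + 10.8 = 13.0 dB.
Voltage ratio = 10^(13.0/20) = 4.47.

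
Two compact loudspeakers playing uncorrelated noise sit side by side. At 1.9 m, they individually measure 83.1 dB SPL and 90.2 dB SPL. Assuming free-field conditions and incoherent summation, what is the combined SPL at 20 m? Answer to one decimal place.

Combined at 1.9 m: 10·log₁₀(10^(83.1/10)+10^(90.2/10)) = 90.97 dB SPL.
Then apply −20·log₁₀(20/1.9) = -20.45 dB → 70.5 dB SPL.

70.5 dB SPL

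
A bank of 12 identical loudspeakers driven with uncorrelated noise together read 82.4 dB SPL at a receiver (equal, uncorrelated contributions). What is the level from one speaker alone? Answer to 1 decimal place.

71.6 dB SPL

12 equal incoherent sources add 10·log₁₀(12) = 10.79 dB over one source.
L_one = 82.4 − 10.79 = 71.6 dB SPL.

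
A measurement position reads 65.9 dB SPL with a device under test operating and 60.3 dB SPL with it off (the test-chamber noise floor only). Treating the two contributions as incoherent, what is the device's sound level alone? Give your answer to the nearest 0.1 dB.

64.5 dB SPL

Remove the background by subtracting linear intensities:
L_src = 10·log₁₀(10^(65.9/10) − 10^(60.3/10)) = 10·log₁₀(2819000) = 64.5 dB SPL.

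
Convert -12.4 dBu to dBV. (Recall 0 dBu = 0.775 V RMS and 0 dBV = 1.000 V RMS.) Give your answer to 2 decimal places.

The offset between the scales is 20·log₁₀(0.775/1.000) = −2.214 dB.
So dBV = -12.4 − 2.214 = -14.61 dBV.

-14.61 dBV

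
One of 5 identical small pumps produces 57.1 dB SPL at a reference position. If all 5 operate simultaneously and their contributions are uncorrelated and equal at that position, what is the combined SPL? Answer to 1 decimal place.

5 equal incoherent sources raise the level by 10·log₁₀(5) = 6.99 dB.
L_total = 57.1 + 6.99 = 64.1 dB SPL.

64.1 dB SPL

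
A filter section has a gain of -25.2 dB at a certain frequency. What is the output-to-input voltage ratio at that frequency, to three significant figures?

0.0550

Voltage ratio = 10^(dB/20).
10^(-25.2/20) = 10^(-1.260) = 0.0550.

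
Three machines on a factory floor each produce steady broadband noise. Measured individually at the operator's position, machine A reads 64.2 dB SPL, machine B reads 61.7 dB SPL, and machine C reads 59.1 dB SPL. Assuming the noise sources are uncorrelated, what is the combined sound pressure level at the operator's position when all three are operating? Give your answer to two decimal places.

66.92 dB SPL

Uncorrelated sources add in intensity (power), not in dB.
L_total = 10·log₁₀(10^(64.2/10) + 10^(61.7/10) + 10^(59.1/10)) = 10·log₁₀(4922000) = 66.92 dB SPL.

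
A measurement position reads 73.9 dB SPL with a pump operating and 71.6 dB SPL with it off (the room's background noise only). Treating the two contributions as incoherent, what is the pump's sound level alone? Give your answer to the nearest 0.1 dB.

Background correction is a power subtraction:
L_src = 10·log₁₀(10^(73.9/10) − 10^(71.6/10)) = 10·log₁₀(10090000) = 70.0 dB SPL.

70.0 dB SPL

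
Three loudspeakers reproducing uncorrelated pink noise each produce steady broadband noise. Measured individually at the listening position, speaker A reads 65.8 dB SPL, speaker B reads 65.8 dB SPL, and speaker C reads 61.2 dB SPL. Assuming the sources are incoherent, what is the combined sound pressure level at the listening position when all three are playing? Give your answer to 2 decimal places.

69.50 dB SPL

Uncorrelated sources add in intensity (power), not in dB.
L_total = 10·log₁₀(10^(65.8/10) + 10^(65.8/10) + 10^(61.2/10)) = 10·log₁₀(8922000) = 69.50 dB SPL.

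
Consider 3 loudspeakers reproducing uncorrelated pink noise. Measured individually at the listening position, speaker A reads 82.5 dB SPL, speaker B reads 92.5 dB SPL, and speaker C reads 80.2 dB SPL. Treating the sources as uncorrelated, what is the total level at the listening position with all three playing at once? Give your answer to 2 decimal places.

Add the sources as powers (linear), then convert back to dB:
L_total = 10·log₁₀(10^(82.5/10) + 10^(92.5/10) + 10^(80.2/10)) = 10·log₁₀(2061000000) = 93.14 dB SPL.

93.14 dB SPL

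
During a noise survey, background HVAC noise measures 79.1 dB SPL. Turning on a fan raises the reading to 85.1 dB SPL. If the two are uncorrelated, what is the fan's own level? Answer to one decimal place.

83.8 dB SPL

Subtract intensities: L_src = 10·log₁₀(10^(L_total/10) − 10^(L_bg/10)).
L_src = 10·log₁₀(10^(85.1/10) − 10^(79.1/10)) = 10·log₁₀(242300000) = 83.8 dB SPL.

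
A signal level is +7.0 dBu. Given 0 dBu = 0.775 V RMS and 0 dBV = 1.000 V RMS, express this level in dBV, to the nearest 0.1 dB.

+4.8 dBV

The offset between the scales is 20·log₁₀(0.775/1.000) = −2.214 dB.
So dBV = +7.0 − 2.214 = +4.8 dBV.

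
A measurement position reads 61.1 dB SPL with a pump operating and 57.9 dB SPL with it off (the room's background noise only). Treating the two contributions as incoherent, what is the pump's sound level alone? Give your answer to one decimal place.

Background correction is a power subtraction:
L_src = 10·log₁₀(10^(61.1/10) − 10^(57.9/10)) = 10·log₁₀(671700) = 58.3 dB SPL.

58.3 dB SPL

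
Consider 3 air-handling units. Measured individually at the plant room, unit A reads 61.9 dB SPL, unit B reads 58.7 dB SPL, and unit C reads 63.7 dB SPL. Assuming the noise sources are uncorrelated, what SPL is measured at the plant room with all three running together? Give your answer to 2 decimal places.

66.66 dB SPL

Uncorrelated sources add in intensity (power), not in dB.
L_total = 10·log₁₀(10^(61.9/10) + 10^(58.7/10) + 10^(63.7/10)) = 10·log₁₀(4634000) = 66.66 dB SPL.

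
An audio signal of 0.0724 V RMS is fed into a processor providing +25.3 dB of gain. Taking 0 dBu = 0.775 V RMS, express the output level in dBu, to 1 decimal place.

+4.7 dBu

Input level: 20·log₁₀(0.0724/0.775) = -20.59 dBu.
Output: -20.59 + 25.3 = +4.7 dBu.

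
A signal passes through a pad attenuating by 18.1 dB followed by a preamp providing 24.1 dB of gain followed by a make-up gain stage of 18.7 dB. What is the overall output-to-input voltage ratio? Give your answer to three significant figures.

17.2

Net gain = (−18.1) + 24.1 + 18.7 = 24.7 dB.
Voltage ratio = 10^(24.7/20) = 17.2.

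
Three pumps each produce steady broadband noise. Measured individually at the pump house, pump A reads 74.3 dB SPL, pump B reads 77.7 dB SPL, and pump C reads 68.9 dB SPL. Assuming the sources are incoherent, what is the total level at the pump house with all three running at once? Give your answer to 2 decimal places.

79.71 dB SPL

Incoherent sources sum as intensities:
L_total = 10·log₁₀(10^(74.3/10) + 10^(77.7/10) + 10^(68.9/10)) = 10·log₁₀(93560000) = 79.71 dB SPL.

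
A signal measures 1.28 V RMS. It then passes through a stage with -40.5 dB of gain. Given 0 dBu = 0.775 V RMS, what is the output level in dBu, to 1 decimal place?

-36.1 dBu

Input level: 20·log₁₀(1.28/0.775) = 4.36 dBu.
Output: 4.36 − 40.5 = -36.1 dBu.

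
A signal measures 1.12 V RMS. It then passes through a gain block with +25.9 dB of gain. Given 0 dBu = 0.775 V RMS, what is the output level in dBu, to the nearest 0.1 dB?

Input level: 20·log₁₀(1.12/0.775) = 3.20 dBu.
Output: 3.20 + 25.9 = +29.1 dBu.

+29.1 dBu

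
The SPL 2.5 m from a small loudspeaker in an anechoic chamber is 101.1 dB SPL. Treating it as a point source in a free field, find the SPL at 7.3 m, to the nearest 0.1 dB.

For a point source in a free field, ΔL = −20·log₁₀(d₂/d₁).
ΔL = −20·log₁₀(7.3/2.5) = -9.31 dB, so L₂ = 101.1 + (-9.31) = 91.8 dB SPL.

91.8 dB SPL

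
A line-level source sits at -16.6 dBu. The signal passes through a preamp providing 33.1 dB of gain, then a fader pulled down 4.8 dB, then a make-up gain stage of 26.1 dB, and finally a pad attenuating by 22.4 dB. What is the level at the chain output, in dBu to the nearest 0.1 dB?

Gain stages sum in dB:
-16.6 + 33.1 − 4.8 + 26.1 − 22.4 = +15.4 dBu.

+15.4 dBu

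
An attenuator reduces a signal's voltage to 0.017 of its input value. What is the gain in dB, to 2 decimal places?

-35.39 dB

Voltage is an amplitude quantity, so gain = 20·log₁₀(V_out/V_in).
20·log₁₀(0.017) = -35.39 dB.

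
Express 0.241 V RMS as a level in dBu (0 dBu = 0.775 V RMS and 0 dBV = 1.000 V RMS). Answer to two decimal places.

dBu = 20·log₁₀(V / 0.775 V).
20·log₁₀(0.241/0.775) = -10.15 dBu.

-10.15 dBu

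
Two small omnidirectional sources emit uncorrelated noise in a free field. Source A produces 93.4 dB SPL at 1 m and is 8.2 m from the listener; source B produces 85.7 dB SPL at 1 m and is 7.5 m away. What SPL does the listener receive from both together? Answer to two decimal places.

75.93 dB SPL

At the listener: L_A = 93.4 − 20·log₁₀(8.2) = 75.124 dB; L_B = 85.7 − 20·log₁₀(7.5) = 68.199 dB.
Combined: 10·log₁₀(10^(75.124/10)+10^(68.199/10)) = 75.93 dB SPL.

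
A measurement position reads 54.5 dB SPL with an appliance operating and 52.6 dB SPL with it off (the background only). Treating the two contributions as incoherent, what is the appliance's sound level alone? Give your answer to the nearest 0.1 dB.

Subtract intensities: L_src = 10·log₁₀(10^(L_total/10) − 10^(L_bg/10)).
L_src = 10·log₁₀(10^(54.5/10) − 10^(52.6/10)) = 10·log₁₀(99870) = 50.0 dB SPL.

50.0 dB SPL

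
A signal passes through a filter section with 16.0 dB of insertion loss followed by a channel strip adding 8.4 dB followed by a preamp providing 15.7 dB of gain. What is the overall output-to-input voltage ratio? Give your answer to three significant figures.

Net gain = (−16.0) + 8.4 + 15.7 = 8.1 dB.
Voltage ratio = 10^(8.1/20) = 2.54.

2.54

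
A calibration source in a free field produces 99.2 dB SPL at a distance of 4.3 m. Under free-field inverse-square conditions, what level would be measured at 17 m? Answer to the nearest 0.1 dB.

Inverse-square spreading gives ΔL = −20·log₁₀(d₂/d₁).
ΔL = −20·log₁₀(17/4.3) = -11.94 dB, so L₂ = 99.2 + (-11.94) = 87.3 dB SPL.

87.3 dB SPL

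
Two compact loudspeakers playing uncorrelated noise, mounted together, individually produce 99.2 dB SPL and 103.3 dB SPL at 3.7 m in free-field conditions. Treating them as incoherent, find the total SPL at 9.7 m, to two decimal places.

Combined at 3.7 m: 10·log₁₀(10^(99.2/10)+10^(103.3/10)) = 104.727 dB SPL.
Then apply −20·log₁₀(9.7/3.7) = -8.371 dB → 96.36 dB SPL.

96.36 dB SPL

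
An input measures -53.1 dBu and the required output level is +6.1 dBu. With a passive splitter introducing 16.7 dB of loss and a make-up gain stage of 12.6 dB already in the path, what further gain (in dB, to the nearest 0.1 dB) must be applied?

The required make-up gain is the shortfall in the dB sum.
G = +6.1 − (-53.1) + 16.7 − 12.6 = 63.3 dB.

63.3 dB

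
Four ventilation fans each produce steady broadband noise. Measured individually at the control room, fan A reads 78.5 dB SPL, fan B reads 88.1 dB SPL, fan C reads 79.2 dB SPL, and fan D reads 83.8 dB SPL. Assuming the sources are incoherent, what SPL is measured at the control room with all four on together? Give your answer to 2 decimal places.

90.17 dB SPL

Add the sources as powers (linear), then convert back to dB:
L_total = 10·log₁₀(10^(78.5/10) + 10^(88.1/10) + 10^(79.2/10) + 10^(83.8/10)) = 10·log₁₀(1040000000) = 90.17 dB SPL.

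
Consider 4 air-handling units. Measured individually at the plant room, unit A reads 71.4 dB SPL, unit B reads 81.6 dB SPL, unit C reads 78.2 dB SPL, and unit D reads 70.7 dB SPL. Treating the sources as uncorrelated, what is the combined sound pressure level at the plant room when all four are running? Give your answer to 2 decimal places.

83.73 dB SPL

Incoherent sources sum as intensities:
L_total = 10·log₁₀(10^(71.4/10) + 10^(81.6/10) + 10^(78.2/10) + 10^(70.7/10)) = 10·log₁₀(236200000) = 83.73 dB SPL.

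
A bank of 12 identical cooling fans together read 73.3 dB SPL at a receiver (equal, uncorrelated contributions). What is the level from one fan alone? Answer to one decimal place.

62.5 dB SPL

12 equal incoherent sources add 10·log₁₀(12) = 10.79 dB over one source.
L_one = 73.3 − 10.79 = 62.5 dB SPL.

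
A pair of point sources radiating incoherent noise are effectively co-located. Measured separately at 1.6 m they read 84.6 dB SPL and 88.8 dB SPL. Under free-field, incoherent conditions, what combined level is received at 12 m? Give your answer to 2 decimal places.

72.70 dB SPL

Combined at 1.6 m: 10·log₁₀(10^(84.6/10)+10^(88.8/10)) = 90.199 dB SPL.
Then apply −20·log₁₀(12/1.6) = -17.501 dB → 72.70 dB SPL.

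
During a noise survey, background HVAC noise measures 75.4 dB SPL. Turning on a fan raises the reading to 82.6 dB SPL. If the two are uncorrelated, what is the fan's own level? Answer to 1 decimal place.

81.7 dB SPL

Background correction is a power subtraction:
L_src = 10·log₁₀(10^(82.6/10) − 10^(75.4/10)) = 10·log₁₀(147300000) = 81.7 dB SPL.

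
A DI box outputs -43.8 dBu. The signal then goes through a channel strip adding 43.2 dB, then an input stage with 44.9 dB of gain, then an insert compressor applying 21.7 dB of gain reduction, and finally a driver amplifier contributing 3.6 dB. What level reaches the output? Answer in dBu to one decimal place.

+26.2 dBu

In dB, series stages simply add:
-43.8 + 43.2 + 44.9 − 21.7 + 3.6 = +26.2 dBu.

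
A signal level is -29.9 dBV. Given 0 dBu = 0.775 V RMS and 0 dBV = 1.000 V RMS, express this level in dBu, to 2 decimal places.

The offset between the scales is 20·log₁₀(0.775/1.000) = −2.214 dB.
So dBu = -29.9 + 2.214 = -27.69 dBu.

-27.69 dBu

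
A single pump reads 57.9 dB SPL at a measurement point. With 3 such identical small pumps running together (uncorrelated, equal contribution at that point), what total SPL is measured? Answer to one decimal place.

3 equal incoherent sources raise the level by 10·log₁₀(3) = 4.77 dB.
L_total = 57.9 + 4.77 = 62.7 dB SPL.

62.7 dB SPL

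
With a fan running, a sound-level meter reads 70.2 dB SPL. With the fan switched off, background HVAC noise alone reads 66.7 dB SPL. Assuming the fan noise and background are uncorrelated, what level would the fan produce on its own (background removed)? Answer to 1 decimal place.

67.6 dB SPL

Subtract intensities: L_src = 10·log₁₀(10^(L_total/10) − 10^(L_bg/10)).
L_src = 10·log₁₀(10^(70.2/10) − 10^(66.7/10)) = 10·log₁₀(5794000) = 67.6 dB SPL.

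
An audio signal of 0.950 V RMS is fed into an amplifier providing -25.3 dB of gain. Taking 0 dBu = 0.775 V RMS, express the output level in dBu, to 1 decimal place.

Input level: 20·log₁₀(0.950/0.775) = 1.77 dBu.
Output: 1.77 − 25.3 = -23.5 dBu.

-23.5 dBu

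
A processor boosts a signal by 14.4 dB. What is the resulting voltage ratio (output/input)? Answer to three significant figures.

Voltage ratio = 10^(dB/20).
10^(14.4/20) = 10^(0.7200) = 5.25.

5.25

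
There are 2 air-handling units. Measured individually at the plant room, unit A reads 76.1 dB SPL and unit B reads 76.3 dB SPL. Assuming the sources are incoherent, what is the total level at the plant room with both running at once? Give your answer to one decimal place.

79.2 dB SPL

Incoherent sources sum as intensities:
L_total = 10·log₁₀(10^(76.1/10) + 10^(76.3/10)) = 10·log₁₀(83400000) = 79.2 dB SPL.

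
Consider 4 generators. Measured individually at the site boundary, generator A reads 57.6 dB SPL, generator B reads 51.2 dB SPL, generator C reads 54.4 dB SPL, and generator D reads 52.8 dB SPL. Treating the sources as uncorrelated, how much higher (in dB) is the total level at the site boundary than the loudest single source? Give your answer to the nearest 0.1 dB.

3.1 dB

Uncorrelated sources add in intensity (power), not in dB.
L_total = 10·log₁₀(10^(57.6/10) + 10^(51.2/10) + 10^(54.4/10) + 10^(52.8/10)) = 60.69 dB SPL.
Excess over the loudest (57.6 dB): 60.69 − 57.6 = 3.1 dB.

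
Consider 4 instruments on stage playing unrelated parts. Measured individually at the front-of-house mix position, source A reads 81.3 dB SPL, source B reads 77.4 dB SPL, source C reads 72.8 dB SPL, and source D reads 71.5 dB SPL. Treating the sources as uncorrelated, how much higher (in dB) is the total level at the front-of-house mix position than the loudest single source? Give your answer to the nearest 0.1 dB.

Add the sources as powers (linear), then convert back to dB:
L_total = 10·log₁₀(10^(81.3/10) + 10^(77.4/10) + 10^(72.8/10) + 10^(71.5/10)) = 83.48 dB SPL.
Excess over the loudest (81.3 dB): 83.48 − 81.3 = 2.2 dB.

2.2 dB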